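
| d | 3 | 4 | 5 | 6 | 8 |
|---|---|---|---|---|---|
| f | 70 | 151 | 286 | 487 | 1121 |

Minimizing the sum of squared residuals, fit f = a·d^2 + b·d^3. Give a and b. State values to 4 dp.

With design matrix A, AᵀA = [[6354, 44936]; [44936, 329250]] and Aᵀf = [99472, 726448]ᵀ.
det = 6354·329250 − 44936² = 72810404.
a = (99472·329250 − 44936·726448)/72810404 = 26872168/18202601; b = (6354·726448 − 44936·99472)/72810404 = 36494200/18202601.

a = 1.4763, b = 2.0049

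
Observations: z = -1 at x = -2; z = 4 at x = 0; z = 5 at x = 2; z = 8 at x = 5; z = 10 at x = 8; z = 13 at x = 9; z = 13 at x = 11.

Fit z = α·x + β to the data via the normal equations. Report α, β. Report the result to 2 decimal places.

From the data, Σx·x = 299, Σx = 33, Σ1 = 7.
For Mᵀz: Σx·z = 392, Σz = 52.
MᵀM·[α, β]ᵀ = Mᵀz becomes [[299, 33]; [33, 7]]·[α, β]ᵀ = [392, 52]ᵀ.
Eliminating β: 7·(row 1) − 33·(row 2) gives 1004·α = 7·392 − 33·52 = 1028, so α = 257/251.
Then β = (52 − 33·(257/251))/7 = 653/251.

α = 1.02, β = 2.60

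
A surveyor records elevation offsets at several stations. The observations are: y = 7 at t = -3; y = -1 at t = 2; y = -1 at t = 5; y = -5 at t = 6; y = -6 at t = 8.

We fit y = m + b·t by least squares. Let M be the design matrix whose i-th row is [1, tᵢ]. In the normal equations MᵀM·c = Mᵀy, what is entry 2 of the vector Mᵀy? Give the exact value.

Entry 2 ↔ basis t, so (Mᵀy)_{2} = Σᵢ (t)·yᵢ = (-3)·(7) + (2)·(-1) + (5)·(-1) + (6)·(-5) + (8)·(-6) = -106.

-106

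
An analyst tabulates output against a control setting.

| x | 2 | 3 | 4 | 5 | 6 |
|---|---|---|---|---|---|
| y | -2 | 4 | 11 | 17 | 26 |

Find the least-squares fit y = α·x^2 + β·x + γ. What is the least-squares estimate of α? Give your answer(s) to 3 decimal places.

Compute the Gram sums: Σx^2·x^2 = 2274, Σx^2·x = 440, Σx^2 = 90, Σx·x = 90, Σx = 20, Σ1 = 5.
And Σx^2·y = 1565, Σx·y = 293, Σy = 56.
So AᵀA·[α, β, γ]ᵀ = Aᵀy: [[2274, 440, 90]; [440, 90, 20]; [90, 20, 5]]·[α, β, γ]ᵀ = [1565, 293, 56]ᵀ.
Inverting the 3×3 Gram matrix, [α, β, γ]ᵀ = [5/14, 283/70, -57/5]ᵀ.

α = 0.357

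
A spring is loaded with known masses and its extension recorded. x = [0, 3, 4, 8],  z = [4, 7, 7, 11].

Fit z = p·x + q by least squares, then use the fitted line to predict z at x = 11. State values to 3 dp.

From the data, Σx·x = 89, Σx = 15, Σ1 = 4.
For Mᵀz: Σx·z = 137, Σz = 29.
So MᵀM·[p, q]ᵀ = Mᵀz: [[89, 15]; [15, 4]]·[p, q]ᵀ = [137, 29]ᵀ.
Eliminating q: 4·(row 1) − 15·(row 2) gives 131·p = 4·137 − 15·29 = 113, so p = 113/131.
Then q = (29 − 15·(113/131))/4 = 526/131.
At x = 11: ẑ = (113/131)·(11) + (526/131)·(1) = 1769/131.

ẑ = 13.504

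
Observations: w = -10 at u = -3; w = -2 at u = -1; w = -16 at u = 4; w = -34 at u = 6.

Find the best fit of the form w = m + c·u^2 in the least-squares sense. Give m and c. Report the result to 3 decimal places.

XᵀX·[m, c]ᵀ = Xᵀw reads: 4·m + 62·c = -62;  62·m + 1634·c = -1572.
(Σ1 = 4, Σu^2 = 62, Σu^2·u^2 = 1634, Σw = -62, Σu^2·w = -1572.)
Δ = 4·1634 − 62² = 2692.
m = ((-62)·1634 − 62·(-1572))/2692 = -961/673; c = (4·(-1572) − 62·(-62))/2692 = -611/673.

m = -1.428, c = -0.908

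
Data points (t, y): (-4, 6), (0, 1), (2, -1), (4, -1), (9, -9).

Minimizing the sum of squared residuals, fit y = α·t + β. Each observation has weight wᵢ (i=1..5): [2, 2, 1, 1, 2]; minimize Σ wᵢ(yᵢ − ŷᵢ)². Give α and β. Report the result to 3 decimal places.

Entries of XᵀWX: Σwᵢ·t·t = 214, Σwᵢ·t = 16, Σwᵢ·1 = 8.
Right-hand side: Σwᵢ·t·y = -216, Σwᵢ·y = -6.
XᵀWX·[α, β]ᵀ = XᵀWy becomes [[214, 16]; [16, 8]]·[α, β]ᵀ = [-216, -6]ᵀ.
det = 214·8 − 16² = 1456.
α = ((-216)·8 − 16·(-6))/1456 = -102/91; β = (214·(-6) − 16·(-216))/1456 = 543/364.

α = -1.121, β = 1.492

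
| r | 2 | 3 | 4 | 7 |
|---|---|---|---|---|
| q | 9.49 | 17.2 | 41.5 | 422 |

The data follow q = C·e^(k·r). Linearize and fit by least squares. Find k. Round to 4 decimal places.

k = 0.7707

With ln qᵢ as the transformed response and rᵢ as the regressor:
Sums: Σr = 16.0000, Σ(r)² = 78.0000, Σln q = 14.8658, Σr·ln q = 70.2530.
Normal system: [[78.0000, 16.0000]; [16.0000, 4]]·[k, ln C]ᵀ = [70.2530, 14.8658]ᵀ.
Solving (det = 56.0000): k = 0.77069, ln C = 0.63371.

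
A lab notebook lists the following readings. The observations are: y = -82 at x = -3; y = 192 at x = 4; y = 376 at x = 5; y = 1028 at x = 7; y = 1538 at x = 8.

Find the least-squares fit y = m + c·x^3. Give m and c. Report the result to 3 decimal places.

m = -0.462, c = 3.003

Entries of MᵀM: Σ1 = 5, Σx^3 = 1017, Σx^3·x^3 = 400243.
Moment sums: Σy = 3052, Σx^3·y = 1201562.
MᵀM·[m, c]ᵀ = Mᵀy becomes [[5, 1017]; [1017, 400243]]·[m, c]ᵀ = [3052, 1201562]ᵀ.
Eliminating c: 400243·(row 1) − 1017·(row 2) gives 966926·m = 400243·3052 − 1017·1201562 = -446918, so m = -223459/483463.
Then c = (1201562 − 1017·(-223459/483463))/400243 = 1451963/483463.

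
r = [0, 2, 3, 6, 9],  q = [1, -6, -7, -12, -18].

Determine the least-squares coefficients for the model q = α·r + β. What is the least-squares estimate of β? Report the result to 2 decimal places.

β = -0.48

Compute the Gram sums: Σr·r = 130, Σr = 20, Σ1 = 5.
For Xᵀq: Σr·q = -267, Σq = -42.
Normal equations: [[130, 20]; [20, 5]]·[α, β]ᵀ = [-267, -42]ᵀ.
Eliminating β: 5·(row 1) − 20·(row 2) gives 250·α = 5·(-267) − 20·(-42) = -495, so α = -99/50.
Then β = ((-42) − 20·(-99/50))/5 = -12/25.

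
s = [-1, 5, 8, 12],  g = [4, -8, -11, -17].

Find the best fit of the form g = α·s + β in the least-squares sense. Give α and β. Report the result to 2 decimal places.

α = -1.60, β = 1.60

The normal system XᵀX·[α, β]ᵀ = Xᵀg is [[234, 24]; [24, 4]]·[α, β]ᵀ = [-336, -32]ᵀ.
Eliminating β: 4·(row 1) − 24·(row 2) gives 360·α = 4·(-336) − 24·(-32) = -576, so α = -8/5.
Then β = ((-32) − 24·(-8/5))/4 = 8/5.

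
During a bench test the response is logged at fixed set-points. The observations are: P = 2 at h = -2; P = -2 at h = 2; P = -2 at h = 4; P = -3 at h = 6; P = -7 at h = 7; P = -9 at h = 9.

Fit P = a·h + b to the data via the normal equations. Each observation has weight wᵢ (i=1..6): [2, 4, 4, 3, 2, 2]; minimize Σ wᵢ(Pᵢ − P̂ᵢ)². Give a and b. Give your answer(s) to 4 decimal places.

Sums needed: Σwᵢ·h·h = 456, Σwᵢ·h = 70, Σwᵢ·1 = 17.
And Σwᵢ·h·P = -370, Σwᵢ·P = -53.
Determinant 456·17 − 70² = 2852.
a = ((-370)·17 − 70·(-53))/2852 = -645/713; b = (456·(-53) − 70·(-370))/2852 = 433/713.

a = -0.9046, b = 0.6073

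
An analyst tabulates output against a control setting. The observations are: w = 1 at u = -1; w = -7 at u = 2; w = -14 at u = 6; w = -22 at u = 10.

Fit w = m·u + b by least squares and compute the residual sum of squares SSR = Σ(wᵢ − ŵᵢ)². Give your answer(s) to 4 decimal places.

SSR = 1.8691

Compute the Gram sums: Σu·u = 141, Σu = 17, Σ1 = 4.
Moment sums: Σu·w = -319, Σw = -42.
Normal equations: [[141, 17]; [17, 4]]·[m, b]ᵀ = [-319, -42]ᵀ.
det = 141·4 − 17² = 275.
m = ((-319)·4 − 17·(-42))/275 = -562/275; b = (141·(-42) − 17·(-319))/275 = -499/275.
Residuals: 212/275, -302/275, 21/275, 69/275; SSR = 514/275.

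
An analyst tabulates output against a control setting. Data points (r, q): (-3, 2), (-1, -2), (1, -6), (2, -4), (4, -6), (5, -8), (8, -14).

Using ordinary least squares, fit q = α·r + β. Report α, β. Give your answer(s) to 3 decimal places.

Entries of XᵀX: Σr·r = 120, Σr = 16, Σ1 = 7.
Moment sums: Σr·q = -194, Σq = -38.
Eliminating β: 7·(row 1) − 16·(row 2) gives 584·α = 7·(-194) − 16·(-38) = -750, so α = -375/292.
Then β = ((-38) − 16·(-375/292))/7 = -182/73.

α = -1.284, β = -2.493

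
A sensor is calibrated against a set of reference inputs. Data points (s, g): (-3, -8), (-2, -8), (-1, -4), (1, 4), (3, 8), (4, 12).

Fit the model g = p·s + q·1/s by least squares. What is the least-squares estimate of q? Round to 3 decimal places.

With design matrix M, MᵀM = [[40, 6]; [6, 365/144]] and Mᵀg = [120, 61/3]ᵀ.
Eliminating q: (365/144)·(row 1) − 6·(row 2) gives (1177/18)·p = (365/144)·120 − 6·(61/3) = 1093/6, so p = 3279/1177.
Then q = ((61/3) − 6·(3279/1177))/(365/144) = 1680/1177.

q = 1.427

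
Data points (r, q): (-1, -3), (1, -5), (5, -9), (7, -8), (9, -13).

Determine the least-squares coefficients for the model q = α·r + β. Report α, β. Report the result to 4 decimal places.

α = -0.8779, β = -3.9128

With design matrix X, XᵀX = [[157, 21]; [21, 5]] and Xᵀq = [-220, -38]ᵀ.
det = 157·5 − 21² = 344.
α = ((-220)·5 − 21·(-38))/344 = -151/172; β = (157·(-38) − 21·(-220))/344 = -673/172.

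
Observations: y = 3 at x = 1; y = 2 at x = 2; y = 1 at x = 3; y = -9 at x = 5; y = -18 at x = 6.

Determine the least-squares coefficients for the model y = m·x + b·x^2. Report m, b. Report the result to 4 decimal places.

The normal equations are: 75·m + 377·b = -143;  377·m + 2019·b = -853.
(Σx·x = 75, Σx·x^2 = 377, Σx^2·x^2 = 2019, Σx·y = -143, Σx^2·y = -853.)
det = 75·2019 − 377² = 9296.
m = ((-143)·2019 − 377·(-853))/9296 = 2054/581; b = (75·(-853) − 377·(-143))/9296 = -629/581.

m = 3.5353, b = -1.0826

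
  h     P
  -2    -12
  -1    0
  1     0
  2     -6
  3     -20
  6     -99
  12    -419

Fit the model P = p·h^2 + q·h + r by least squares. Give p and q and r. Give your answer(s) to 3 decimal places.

p = -3.034, q = 1.227, r = 3.146

From the data, Σh^2·h^2 = 22147, Σh^2·h = 1971, Σh^2 = 199, Σh·h = 199, Σh = 21, Σ1 = 7.
For XᵀP: Σh^2·P = -64152, Σh·P = -5670, ΣP = -556.
XᵀX·[p, q, r]ᵀ = XᵀP becomes [[22147, 1971, 199]; [1971, 199, 21]; [199, 21, 7]]·[p, q, r]ᵀ = [-64152, -5670, -556]ᵀ.
Solving the 3×3 system (Gaussian elimination) gives p = -1883471/620769, q = 253852/206923, r = 1952927/620769.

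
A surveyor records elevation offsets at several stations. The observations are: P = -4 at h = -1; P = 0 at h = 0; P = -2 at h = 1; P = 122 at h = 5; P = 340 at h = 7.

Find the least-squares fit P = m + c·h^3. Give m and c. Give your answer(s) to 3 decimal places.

XᵀX·[m, c]ᵀ = XᵀP reads: 5·m + 468·c = 456;  468·m + 133276·c = 131872.
Δ = 5·133276 − 468² = 447356.
m = (456·133276 − 468·131872)/447356 = -18120/8603; c = (5·131872 − 468·456)/447356 = 8576/8603.

m = -2.106, c = 0.997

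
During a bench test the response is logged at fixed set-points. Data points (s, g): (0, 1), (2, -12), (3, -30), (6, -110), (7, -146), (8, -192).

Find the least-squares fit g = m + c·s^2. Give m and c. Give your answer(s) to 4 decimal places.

m = -0.7381, c = -2.9912

Normal-equation sums: Σ1 = 6, Σs^2 = 162, Σs^2·s^2 = 7890.
And Σg = -489, Σs^2·g = -23720.
det = 6·7890 − 162² = 21096.
m = ((-489)·7890 − 162·(-23720))/21096 = -865/1172; c = (6·(-23720) − 162·(-489))/21096 = -10517/3516.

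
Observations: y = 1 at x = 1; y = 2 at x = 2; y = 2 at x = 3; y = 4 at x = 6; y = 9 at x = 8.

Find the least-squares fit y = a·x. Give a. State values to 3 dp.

a = 0.939

Entries of AᵀA: Σx·x = 114.
For Aᵀy: Σx·y = 107.
So AᵀA·[a]ᵀ = Aᵀy: [[114]]·[a]ᵀ = [107]ᵀ.
a = 107/114 = 0.938596.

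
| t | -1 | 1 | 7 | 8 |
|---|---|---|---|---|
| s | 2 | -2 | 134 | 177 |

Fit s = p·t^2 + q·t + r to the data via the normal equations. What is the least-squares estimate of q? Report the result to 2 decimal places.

q = -1.79

With design matrix A, AᵀA = [[6499, 855, 115]; [855, 115, 15]; [115, 15, 4]] and Aᵀs = [17894, 2350, 311]ᵀ.
Inverting the 3×3 Gram matrix, [p, q, r]ᵀ = [812/267, -159/89, -797/267]ᵀ.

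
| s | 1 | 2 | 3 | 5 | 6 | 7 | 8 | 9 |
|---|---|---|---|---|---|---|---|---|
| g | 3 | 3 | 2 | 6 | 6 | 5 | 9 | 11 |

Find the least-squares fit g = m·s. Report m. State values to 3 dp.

m = 1.067

Forming XᵀX = [[269]] and Xᵀg = [287]ᵀ gives XᵀX·[m]ᵀ = Xᵀg.
m = 287/269 = 1.06691.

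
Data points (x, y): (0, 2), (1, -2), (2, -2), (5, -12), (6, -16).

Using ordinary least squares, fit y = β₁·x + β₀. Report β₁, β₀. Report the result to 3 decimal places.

Setting ∂/∂β₁ … = 0 gives: 66·β₁ + 14·β₀ = -162;  14·β₁ + 5·β₀ = -30.
(Σx·x = 66, Σx = 14, Σ1 = 5, Σx·y = -162, Σy = -30.)
Eliminating β₀: 5·(row 1) − 14·(row 2) gives 134·β₁ = 5·(-162) − 14·(-30) = -390, so β₁ = -195/67.
Then β₀ = ((-30) − 14·(-195/67))/5 = 144/67.

β₁ = -2.910, β₀ = 2.149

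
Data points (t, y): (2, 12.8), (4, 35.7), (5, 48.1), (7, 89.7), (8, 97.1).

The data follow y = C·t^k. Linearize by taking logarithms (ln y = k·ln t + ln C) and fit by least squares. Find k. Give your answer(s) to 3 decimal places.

k = 1.498

With ln yᵢ as the transformed response and ln tᵢ as the regressor:
Σln t = 7.7142, Σ(ln t)² = 13.1032, Σln y = 19.0701, Σln t·ln y = 31.2219.
Normal system: [[13.1032, 7.7142]; [7.7142, 5]]·[k, ln C]ᵀ = [31.2219, 19.0701]ᵀ.
Δ = 13.1032·5 − (7.7142)² = 6.0066; k = (31.2219·5 − 7.7142·19.0701)/6.0066 = 1.49806, ln C = (13.1032·19.0701 − 7.7142·31.2219)/6.0066 = 1.50274.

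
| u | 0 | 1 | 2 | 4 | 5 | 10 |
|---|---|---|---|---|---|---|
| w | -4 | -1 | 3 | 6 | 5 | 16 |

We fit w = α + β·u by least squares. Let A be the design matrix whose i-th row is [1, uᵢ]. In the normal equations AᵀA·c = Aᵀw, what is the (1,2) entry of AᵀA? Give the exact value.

Row 1 ↔ basis 1, column 2 ↔ basis u, so (AᵀA)_{1,2} = Σᵢ u = (1)·(0) + (1)·(1) + (1)·(2) + (1)·(4) + (1)·(5) + (1)·(10) = 22.

22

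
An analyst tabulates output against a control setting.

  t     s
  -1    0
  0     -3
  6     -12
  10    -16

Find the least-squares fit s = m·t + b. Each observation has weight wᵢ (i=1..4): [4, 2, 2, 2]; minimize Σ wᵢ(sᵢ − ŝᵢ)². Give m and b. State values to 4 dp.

Sums needed: Σwᵢ·t·t = 276, Σwᵢ·t = 28, Σwᵢ·1 = 10.
For XᵀWs: Σwᵢ·t·s = -464, Σwᵢ·s = -62.
So XᵀWX·[m, b]ᵀ = XᵀWs: [[276, 28]; [28, 10]]·[m, b]ᵀ = [-464, -62]ᵀ.
Δ = 276·10 − 28² = 1976.
m = ((-464)·10 − 28·(-62))/1976 = -363/247; b = (276·(-62) − 28·(-464))/1976 = -515/247.

m = -1.4696, b = -2.0850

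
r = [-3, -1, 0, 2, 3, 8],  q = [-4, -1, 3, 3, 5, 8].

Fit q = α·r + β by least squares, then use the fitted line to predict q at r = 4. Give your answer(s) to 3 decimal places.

q̂ = 4.952

With design matrix X, XᵀX = [[87, 9]; [9, 6]] and Xᵀq = [98, 14]ᵀ.
Δ = 87·6 − 9² = 441.
α = (98·6 − 9·14)/441 = 22/21; β = (87·14 − 9·98)/441 = 16/21.
At r = 4: q̂ = (22/21)·(4) + (16/21)·(1) = 104/21.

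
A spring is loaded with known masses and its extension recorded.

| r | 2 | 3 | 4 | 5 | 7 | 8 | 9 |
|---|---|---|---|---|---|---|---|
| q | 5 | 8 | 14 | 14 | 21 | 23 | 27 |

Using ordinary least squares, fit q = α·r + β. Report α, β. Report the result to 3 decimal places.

α = 3.021, β = -0.397

Entries of MᵀM: Σr·r = 248, Σr = 38, Σ1 = 7.
For Mᵀq: Σr·q = 734, Σq = 112.
MᵀM·[α, β]ᵀ = Mᵀq becomes [[248, 38]; [38, 7]]·[α, β]ᵀ = [734, 112]ᵀ.
Δ = 248·7 − 38² = 292.
α = (734·7 − 38·112)/292 = 441/146; β = (248·112 − 38·734)/292 = -29/73.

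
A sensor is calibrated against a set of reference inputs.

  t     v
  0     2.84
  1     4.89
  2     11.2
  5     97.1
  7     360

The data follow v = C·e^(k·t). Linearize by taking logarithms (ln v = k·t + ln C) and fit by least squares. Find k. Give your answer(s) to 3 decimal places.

Linearized form: ln v = k·t + ln C. From the 5 transformed points,
Σt = 15.0000, Σ(t)² = 79.0000, Σln v = 15.5088, Σt·ln v = 70.5005.
Normal system: [[79.0000, 15.0000]; [15.0000, 5]]·[k, ln C]ᵀ = [70.5005, 15.5088]ᵀ.
Slope k = (n·Σt·ln v − Σt·Σln v)/(n·Σ(t)² − (Σt)²) = (5·70.5005 − 15.0000·15.5088)/170.0000 = 0.70512; ln C = (Σln v − k·Σt)/n = 0.98638.

k = 0.705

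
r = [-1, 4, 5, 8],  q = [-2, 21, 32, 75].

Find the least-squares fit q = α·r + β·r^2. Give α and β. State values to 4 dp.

α = 1.5288, β = 0.9771

The normal system XᵀX·[α, β]ᵀ = Xᵀq is [[106, 700]; [700, 4978]]·[α, β]ᵀ = [846, 5934]ᵀ.
Eliminating β: 4978·(row 1) − 700·(row 2) gives 37668·α = 4978·846 − 700·5934 = 57588, so α = 4799/3139.
Then β = (5934 − 700·(4799/3139))/4978 = 3067/3139.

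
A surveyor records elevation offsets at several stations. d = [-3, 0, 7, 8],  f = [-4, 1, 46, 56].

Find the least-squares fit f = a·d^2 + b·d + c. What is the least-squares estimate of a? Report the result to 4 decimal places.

a = 0.4720

The normal equations are: 6578·a + 828·b + 122·c = 5802;  828·a + 122·b + 12·c = 782;  122·a + 12·b + 4·c = 99.
Row-reducing yields a = 15225/32258, b = 50065/16129, c = 33633/32258.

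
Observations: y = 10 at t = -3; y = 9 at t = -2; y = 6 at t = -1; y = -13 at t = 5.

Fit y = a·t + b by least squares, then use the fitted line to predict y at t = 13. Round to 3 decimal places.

ŷ = -36.665

Sums needed: Σt·t = 39, Σt = -1, Σ1 = 4.
Right-hand side: Σt·y = -119, Σy = 12.
So XᵀX·[a, b]ᵀ = Xᵀy: [[39, -1]; [-1, 4]]·[a, b]ᵀ = [-119, 12]ᵀ.
Eliminating b: 4·(row 1) − (-1)·(row 2) gives 155·a = 4·(-119) − (-1)·12 = -464, so a = -464/155.
Then b = (12 − (-1)·(-464/155))/4 = 349/155.
At t = 13: ŷ = (-464/155)·(13) + (349/155)·(1) = -5683/155.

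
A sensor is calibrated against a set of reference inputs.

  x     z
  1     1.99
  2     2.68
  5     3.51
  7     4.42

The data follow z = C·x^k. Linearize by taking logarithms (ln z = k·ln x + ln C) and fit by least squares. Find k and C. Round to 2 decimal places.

Linearized form: ln z = k·ln x + ln C. From the 4 transformed points,
AᵀA = [[6.8573, 4.2485]; [4.2485, 4]], rhs = [5.5960, 4.4157]ᵀ  (here Σln x = 4.2485, Σ(ln x)² = 6.8573, Σln z = 4.4157, Σln x·ln z = 5.5960).
Solving (det = 9.3795): k = 0.38638, ln C = 0.69354, so C = exp(0.69354) = 2.00079.

k = 0.39, C = 2.00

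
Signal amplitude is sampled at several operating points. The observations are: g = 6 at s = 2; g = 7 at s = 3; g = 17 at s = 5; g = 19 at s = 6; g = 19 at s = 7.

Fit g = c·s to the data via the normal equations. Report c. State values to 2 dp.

c = 2.97

From the data, Σs·s = 123.
Moment sums: Σs·g = 365.
So MᵀM·[c]ᵀ = Mᵀg: [[123]]·[c]ᵀ = [365]ᵀ.
c = 365/123 = 2.96748.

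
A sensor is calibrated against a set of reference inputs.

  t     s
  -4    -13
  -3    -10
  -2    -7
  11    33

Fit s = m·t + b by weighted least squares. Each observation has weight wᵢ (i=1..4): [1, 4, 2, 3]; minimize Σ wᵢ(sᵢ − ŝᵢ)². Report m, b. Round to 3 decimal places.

The normal equations are: 423·m + 13·b = 1289;  13·m + 10·b = 32.
(Σwᵢ·t·t = 423, Σwᵢ·t = 13, Σwᵢ·1 = 10, Σwᵢ·t·s = 1289, Σwᵢ·s = 32.)
Δ = 423·10 − 13² = 4061.
m = (1289·10 − 13·32)/4061 = 12474/4061; b = (423·32 − 13·1289)/4061 = -3221/4061.

m = 3.072, b = -0.793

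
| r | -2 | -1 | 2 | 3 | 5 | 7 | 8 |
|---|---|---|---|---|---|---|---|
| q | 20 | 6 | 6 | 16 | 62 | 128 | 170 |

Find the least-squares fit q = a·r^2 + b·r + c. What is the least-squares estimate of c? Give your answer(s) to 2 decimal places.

Entries of MᵀM: Σr^2·r^2 = 7236, Σr^2·r = 1006, Σr^2 = 156, Σr·r = 156, Σr = 22, Σ1 = 7.
Right-hand side: Σr^2·q = 18956, Σr·q = 2580, Σq = 408.
Normal equations: [[7236, 1006, 156]; [1006, 156, 22]; [156, 22, 7]]·[a, b, c]ᵀ = [18956, 2580, 408]ᵀ.
Solving the 3×3 system (Gaussian elimination) gives a = 17266/5579, b = -364082/106001, c = 11684/106001.

c = 0.11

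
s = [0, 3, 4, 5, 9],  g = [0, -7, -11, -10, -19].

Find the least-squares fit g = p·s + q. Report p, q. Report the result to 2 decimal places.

p = -2.07, q = -0.71

From the data, Σs·s = 131, Σs = 21, Σ1 = 5.
For Aᵀg: Σs·g = -286, Σg = -47.
So AᵀA·[p, q]ᵀ = Aᵀg: [[131, 21]; [21, 5]]·[p, q]ᵀ = [-286, -47]ᵀ.
det = 131·5 − 21² = 214.
p = ((-286)·5 − 21·(-47))/214 = -443/214; q = (131·(-47) − 21·(-286))/214 = -151/214.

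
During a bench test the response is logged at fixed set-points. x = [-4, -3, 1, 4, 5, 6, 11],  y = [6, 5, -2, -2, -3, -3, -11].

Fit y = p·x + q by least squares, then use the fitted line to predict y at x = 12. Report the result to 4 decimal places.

ŷ = -10.9863

The normal equations are: 224·p + 20·q = -203;  20·p + 7·q = -10.
(Σx·x = 224, Σx = 20, Σ1 = 7, Σx·y = -203, Σy = -10.)
Δ = 224·7 − 20² = 1168.
p = ((-203)·7 − 20·(-10))/1168 = -1221/1168; q = (224·(-10) − 20·(-203))/1168 = 455/292.
At x = 12: ŷ = (-1221/1168)·(12) + (455/292)·(1) = -802/73.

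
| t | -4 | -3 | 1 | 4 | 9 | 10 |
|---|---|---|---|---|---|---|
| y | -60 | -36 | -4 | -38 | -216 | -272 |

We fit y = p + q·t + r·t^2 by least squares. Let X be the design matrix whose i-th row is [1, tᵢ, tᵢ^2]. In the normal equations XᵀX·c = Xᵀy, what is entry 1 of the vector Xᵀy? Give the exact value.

-626

Entry 1 ↔ basis 1, so (Xᵀy)_{1} = Σᵢ yᵢ = (1)·(-60) + (1)·(-36) + (1)·(-4) + (1)·(-38) + (1)·(-216) + (1)·(-272) = -626.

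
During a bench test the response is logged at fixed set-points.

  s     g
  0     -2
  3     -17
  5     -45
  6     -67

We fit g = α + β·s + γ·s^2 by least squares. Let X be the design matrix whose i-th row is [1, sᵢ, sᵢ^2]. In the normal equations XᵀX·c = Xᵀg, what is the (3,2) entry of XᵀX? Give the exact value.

Row 3 ↔ basis s^2, column 2 ↔ basis s, so (XᵀX)_{3,2} = Σᵢ (s^2)·(s) = (0)·(0) + (9)·(3) + (25)·(5) + (36)·(6) = 368.

368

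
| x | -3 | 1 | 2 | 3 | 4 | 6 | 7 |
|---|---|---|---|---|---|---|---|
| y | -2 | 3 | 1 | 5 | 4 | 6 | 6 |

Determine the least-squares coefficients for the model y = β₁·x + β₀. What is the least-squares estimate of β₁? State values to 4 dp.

β₁ = 0.8120

The normal equations are: 124·β₁ + 20·β₀ = 120;  20·β₁ + 7·β₀ = 23.
Determinant 124·7 − 20² = 468.
β₁ = (120·7 − 20·23)/468 = 95/117; β₀ = (124·23 − 20·120)/468 = 113/117.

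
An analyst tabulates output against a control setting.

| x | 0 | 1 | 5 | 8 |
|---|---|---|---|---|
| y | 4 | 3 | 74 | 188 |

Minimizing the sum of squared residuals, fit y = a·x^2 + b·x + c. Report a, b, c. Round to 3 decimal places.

With design matrix M, MᵀM = [[4722, 638, 90]; [638, 90, 14]; [90, 14, 4]] and Mᵀy = [13885, 1877, 269]ᵀ.
Solving the 3×3 system (Gaussian elimination) gives a = 9483/3124, b = -3427/3124, c = 2179/781.

a = 3.036, b = -1.097, c = 2.790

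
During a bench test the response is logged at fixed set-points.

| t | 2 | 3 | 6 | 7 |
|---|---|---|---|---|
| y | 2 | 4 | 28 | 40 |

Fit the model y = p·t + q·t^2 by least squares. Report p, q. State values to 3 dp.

p = -1.513, q = 1.031

From the data, Σt·t = 98, Σt·t^2 = 594, Σt^2·t^2 = 3794.
Right-hand side: Σt·y = 464, Σt^2·y = 3012.
So XᵀX·[p, q]ᵀ = Xᵀy: [[98, 594]; [594, 3794]]·[p, q]ᵀ = [464, 3012]ᵀ.
Eliminating q: 3794·(row 1) − 594·(row 2) gives 18976·p = 3794·464 − 594·3012 = -28712, so p = -3589/2372.
Then q = (3012 − 594·(-3589/2372))/3794 = 2445/2372.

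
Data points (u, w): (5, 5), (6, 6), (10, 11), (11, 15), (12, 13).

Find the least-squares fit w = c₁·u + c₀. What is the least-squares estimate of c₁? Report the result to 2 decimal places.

c₁ = 1.34

The normal system XᵀX·[c₁, c₀]ᵀ = Xᵀw is [[426, 44]; [44, 5]]·[c₁, c₀]ᵀ = [492, 50]ᵀ.
Determinant 426·5 − 44² = 194.
c₁ = (492·5 − 44·50)/194 = 130/97; c₀ = (426·50 − 44·492)/194 = -174/97.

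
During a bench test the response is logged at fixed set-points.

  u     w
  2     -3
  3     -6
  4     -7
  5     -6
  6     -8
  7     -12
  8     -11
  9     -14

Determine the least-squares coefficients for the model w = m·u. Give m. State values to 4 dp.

The normal equations are: 284·m = -428.
m = (-428)/284 = -1.50704.

m = -1.5070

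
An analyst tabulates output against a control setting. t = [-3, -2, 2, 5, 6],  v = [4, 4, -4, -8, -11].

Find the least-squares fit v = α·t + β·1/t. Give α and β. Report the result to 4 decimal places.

α = -1.6863, β = -0.4937

Setting ∂/∂α … = 0 gives: 78·α + 5·β = -134;  5·α + (611/900)·β = -263/30.
Δ = 78·(611/900) − 5² = 4193/150.
α = ((-134)·(611/900) − 5·(-263/30))/(4193/150) = -21212/12579; β = (78·(-263/30) − 5·(-134))/(4193/150) = -2070/4193.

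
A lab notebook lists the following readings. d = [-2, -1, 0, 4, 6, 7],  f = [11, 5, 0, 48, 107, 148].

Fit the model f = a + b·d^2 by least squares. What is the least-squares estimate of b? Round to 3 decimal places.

b = 2.997

With design matrix M, MᵀM = [[6, 106]; [106, 3970]] and Mᵀf = [319, 11921]ᵀ.
Determinant 6·3970 − 106² = 12584.
a = (319·3970 − 106·11921)/12584 = 701/3146; b = (6·11921 − 106·319)/12584 = 4714/1573.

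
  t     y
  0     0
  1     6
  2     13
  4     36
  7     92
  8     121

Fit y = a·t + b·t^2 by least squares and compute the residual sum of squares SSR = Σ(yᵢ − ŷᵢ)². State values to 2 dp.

The normal equations are: 134·a + 928·b = 1788;  928·a + 6770·b = 12886.
(Σt·t = 134, Σt·t^2 = 928, Σt^2·t^2 = 6770, Σt·y = 1788, Σt^2·y = 12886.)
Eliminating b: 6770·(row 1) − 928·(row 2) gives 45996·a = 6770·1788 − 928·12886 = 146552, so a = 36638/11499.
Then b = (12886 − 928·(36638/11499))/6770 = 16865/11499.
Residuals: 0, 15491/11499, 2917/3833, -2428/11499, -24943/11499, 6305/3833; SSR = 113260/11499.

SSR = 9.85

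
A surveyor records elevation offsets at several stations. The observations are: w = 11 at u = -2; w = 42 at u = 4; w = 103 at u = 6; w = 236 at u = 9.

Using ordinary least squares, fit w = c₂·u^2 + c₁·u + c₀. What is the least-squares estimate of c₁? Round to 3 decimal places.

c₁ = -0.753

The normal equations are: 8129·c₂ + 1001·c₁ + 137·c₀ = 23540;  1001·c₂ + 137·c₁ + 17·c₀ = 2888;  137·c₂ + 17·c₁ + 4·c₀ = 392.
Solving the 3×3 system (Gaussian elimination) gives c₂ = 47723/15726, c₁ = -11843/15726, c₀ = -7172/2621.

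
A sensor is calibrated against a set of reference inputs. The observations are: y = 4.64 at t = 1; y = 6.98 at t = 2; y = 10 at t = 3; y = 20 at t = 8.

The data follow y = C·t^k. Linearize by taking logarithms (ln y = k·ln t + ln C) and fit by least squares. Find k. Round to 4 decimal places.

Taking logs, ln y = k·ln t + ln C, so regress ln y on ln t.
XᵀX = [[6.0115, 3.8712]; [3.8712, 4]], rhs = [10.1059, 8.7761]ᵀ  (here Σln t = 3.8712, Σ(ln t)² = 6.0115, Σln y = 8.7761, Σln t·ln y = 10.1059).
Solving (det = 9.0597): k = 0.71191, ln C = 1.50503.

k = 0.7119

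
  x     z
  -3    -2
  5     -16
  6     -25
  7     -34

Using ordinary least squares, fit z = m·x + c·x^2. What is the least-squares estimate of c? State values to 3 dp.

Normal-equation sums: Σx·x = 119, Σx·x^2 = 657, Σx^2·x^2 = 4403.
And Σx·z = -462, Σx^2·z = -2984.
So MᵀM·[m, c]ᵀ = Mᵀz: [[119, 657]; [657, 4403]]·[m, c]ᵀ = [-462, -2984]ᵀ.
Δ = 119·4403 − 657² = 92308.
m = ((-462)·4403 − 657·(-2984))/92308 = -36849/46154; c = (119·(-2984) − 657·(-462))/92308 = -25781/46154.

c = -0.559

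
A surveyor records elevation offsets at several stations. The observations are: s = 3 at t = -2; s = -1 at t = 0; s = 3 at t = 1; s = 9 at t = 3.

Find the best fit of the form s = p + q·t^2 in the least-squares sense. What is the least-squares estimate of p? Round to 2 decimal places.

The normal equations are: 4·p + 14·q = 14;  14·p + 98·q = 96.
(Σ1 = 4, Σt^2 = 14, Σt^2·t^2 = 98, Σs = 14, Σt^2·s = 96.)
Δ = 4·98 − 14² = 196.
p = (14·98 − 14·96)/196 = 1/7; q = (4·96 − 14·14)/196 = 47/49.

p = 0.14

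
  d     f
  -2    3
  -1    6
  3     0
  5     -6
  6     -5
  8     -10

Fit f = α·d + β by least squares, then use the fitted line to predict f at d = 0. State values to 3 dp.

The normal equations are: 139·α + 19·β = -152;  19·α + 6·β = -12.
Eliminating β: 6·(row 1) − 19·(row 2) gives 473·α = 6·(-152) − 19·(-12) = -684, so α = -684/473.
Then β = ((-12) − 19·(-684/473))/6 = 1220/473.
At d = 0: f̂ = (-684/473)·(0) + (1220/473)·(1) = 1220/473.

f̂ = 2.579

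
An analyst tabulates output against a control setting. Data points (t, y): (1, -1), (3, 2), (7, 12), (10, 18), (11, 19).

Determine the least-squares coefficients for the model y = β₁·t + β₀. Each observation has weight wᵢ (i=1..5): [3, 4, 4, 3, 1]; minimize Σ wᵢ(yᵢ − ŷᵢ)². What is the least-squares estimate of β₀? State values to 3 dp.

β₀ = -3.681

From the data, Σwᵢ·t·t = 656, Σwᵢ·t = 84, Σwᵢ·1 = 15.
And Σwᵢ·t·y = 1106, Σwᵢ·y = 126.
Normal equations: [[656, 84]; [84, 15]]·[β₁, β₀]ᵀ = [1106, 126]ᵀ.
Eliminating β₀: 15·(row 1) − 84·(row 2) gives 2784·β₁ = 15·1106 − 84·126 = 6006, so β₁ = 1001/464.
Then β₀ = (126 − 84·(1001/464))/15 = -427/116.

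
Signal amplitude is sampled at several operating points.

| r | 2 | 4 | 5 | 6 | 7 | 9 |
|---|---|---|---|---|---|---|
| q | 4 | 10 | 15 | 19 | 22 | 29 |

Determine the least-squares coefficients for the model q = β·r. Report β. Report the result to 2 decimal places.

β = 3.09

The normal system XᵀX·[β]ᵀ = Xᵀq is [[211]]·[β]ᵀ = [652]ᵀ.
Hence β = 652 / 211 ≈ 3.09005.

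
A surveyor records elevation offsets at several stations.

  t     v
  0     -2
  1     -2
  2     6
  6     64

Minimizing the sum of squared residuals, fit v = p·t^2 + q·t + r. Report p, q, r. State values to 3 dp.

p = 1.815, q = 0.221, r = -2.599

Forming MᵀM = [[1313, 225, 41]; [225, 41, 9]; [41, 9, 4]] and Mᵀv = [2326, 394, 66]ᵀ gives MᵀM·[p, q, r]ᵀ = Mᵀv.
Row-reducing yields p = 1637/902, q = 199/902, r = -1172/451.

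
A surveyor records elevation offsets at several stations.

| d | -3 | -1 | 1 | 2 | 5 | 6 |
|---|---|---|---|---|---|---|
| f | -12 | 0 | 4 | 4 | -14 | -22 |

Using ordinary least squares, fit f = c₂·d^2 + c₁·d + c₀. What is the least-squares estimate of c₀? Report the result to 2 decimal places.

c₀ = 3.34

Setting ∂/∂c₂ … = 0 gives: 2020·c₂ + 322·c₁ + 76·c₀ = -1230;  322·c₂ + 76·c₁ + 10·c₀ = -154;  76·c₂ + 10·c₁ + 6·c₀ = -40.
(Σd^2·d^2 = 2020, Σd^2·d = 322, Σd^2 = 76, Σd·d = 76, Σd = 10, Σ1 = 6, Σd^2·f = -1230, Σd·f = -154, Σf = -40.)
Solving the 3×3 system (Gaussian elimination) gives c₂ = -19394/18435, c₁ = 36713/18435, c₀ = 20523/6145.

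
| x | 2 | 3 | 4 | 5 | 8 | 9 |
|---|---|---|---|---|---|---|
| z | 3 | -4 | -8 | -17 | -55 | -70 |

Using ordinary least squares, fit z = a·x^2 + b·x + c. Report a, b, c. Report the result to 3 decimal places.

AᵀA·[a, b, c]ᵀ = Aᵀz reads: 11635·a + 1465·b + 199·c = -9767;  1465·a + 199·b + 31·c = -1193;  199·a + 31·b + 6·c = -151.
Row-reducing yields a = -2231/2348, b = 135/2348, c = 7103/1174.

a = -0.950, b = 0.057, c = 6.050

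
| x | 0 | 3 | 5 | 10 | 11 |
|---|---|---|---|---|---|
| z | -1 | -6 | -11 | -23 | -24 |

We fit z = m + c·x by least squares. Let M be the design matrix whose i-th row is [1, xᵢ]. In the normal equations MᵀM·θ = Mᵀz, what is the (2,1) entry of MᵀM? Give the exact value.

29

Row 2 ↔ basis x, column 1 ↔ basis 1, so (MᵀM)_{2,1} = Σᵢ x = (0)·(1) + (3)·(1) + (5)·(1) + (10)·(1) + (11)·(1) = 29.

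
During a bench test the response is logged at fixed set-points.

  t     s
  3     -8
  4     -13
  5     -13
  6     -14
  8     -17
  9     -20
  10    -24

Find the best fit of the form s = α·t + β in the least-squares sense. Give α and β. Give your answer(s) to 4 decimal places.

α = -1.9247, β = -3.1986

Setting ∂/∂α … = 0 gives: 331·α + 45·β = -781;  45·α + 7·β = -109.
det = 331·7 − 45² = 292.
α = ((-781)·7 − 45·(-109))/292 = -281/146; β = (331·(-109) − 45·(-781))/292 = -467/146.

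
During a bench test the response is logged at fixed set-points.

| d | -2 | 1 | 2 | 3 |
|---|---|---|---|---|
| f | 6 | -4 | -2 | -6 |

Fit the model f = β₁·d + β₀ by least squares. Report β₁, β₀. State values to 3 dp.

The normal system MᵀM·[β₁, β₀]ᵀ = Mᵀf is [[18, 4]; [4, 4]]·[β₁, β₀]ᵀ = [-38, -6]ᵀ.
Determinant 18·4 − 4² = 56.
β₁ = ((-38)·4 − 4·(-6))/56 = -16/7; β₀ = (18·(-6) − 4·(-38))/56 = 11/14.

β₁ = -2.286, β₀ = 0.786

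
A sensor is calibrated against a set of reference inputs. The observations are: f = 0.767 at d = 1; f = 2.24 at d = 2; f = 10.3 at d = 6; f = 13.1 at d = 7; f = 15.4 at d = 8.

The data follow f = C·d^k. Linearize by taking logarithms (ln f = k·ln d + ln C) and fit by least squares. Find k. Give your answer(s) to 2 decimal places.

k = 1.44

Let Y = ln f. Fitting Y = k·ln d + ln C by least squares:
AᵀA = [[11.8015, 6.5103]; [6.5103, 5]], rhs = [15.4297, 8.1803]ᵀ  (here Σln d = 6.5103, Σ(ln d)² = 11.8015, Σln f = 8.1803, Σln d·ln f = 15.4297).
Slope k = (n·Σln d·ln f − Σln d·Σln f)/(n·Σ(ln d)² − (Σln d)²) = (5·15.4297 − 6.5103·8.1803)/16.6240 = 1.43722; ln C = (Σln f − k·Σln d)/n = -0.23526.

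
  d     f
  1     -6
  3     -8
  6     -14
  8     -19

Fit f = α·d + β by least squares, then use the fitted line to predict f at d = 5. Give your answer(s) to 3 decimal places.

XᵀX·[α, β]ᵀ = Xᵀf reads: 110·α + 18·β = -266;  18·α + 4·β = -47.
Eliminating β: 4·(row 1) − 18·(row 2) gives 116·α = 4·(-266) − 18·(-47) = -218, so α = -109/58.
Then β = ((-47) − 18·(-109/58))/4 = -191/58.
At d = 5: f̂ = (-109/58)·(5) + (-191/58)·(1) = -368/29.

f̂ = -12.690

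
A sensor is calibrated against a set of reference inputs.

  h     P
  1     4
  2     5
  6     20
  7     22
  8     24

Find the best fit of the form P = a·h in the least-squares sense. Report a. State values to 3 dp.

Entries of AᵀA: Σh·h = 154.
And Σh·P = 480.
a = 480/154 = 3.11688.

a = 3.117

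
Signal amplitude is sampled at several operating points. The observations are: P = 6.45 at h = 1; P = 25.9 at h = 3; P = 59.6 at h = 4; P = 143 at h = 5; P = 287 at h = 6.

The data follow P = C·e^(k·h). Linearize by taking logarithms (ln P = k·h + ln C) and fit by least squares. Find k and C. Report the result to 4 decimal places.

Taking logs, ln P = k·h + ln C, so regress ln P on h.
Σh = 19.0000, Σ(h)² = 87.0000, Σln P = 19.8283, Σh·ln P = 86.7485.
Equations: 87.0000·k + 19.0000·ln C = 86.7485;  19.0000·k + 5·ln C = 19.8283.
Δ = 87.0000·5 − (19.0000)² = 74.0000; k = (86.7485·5 − 19.0000·19.8283)/74.0000 = 0.77034, ln C = (87.0000·19.8283 − 19.0000·86.7485)/74.0000 = 1.03838, so C = exp(1.03838) = 2.82464.

k = 0.7703, C = 2.8246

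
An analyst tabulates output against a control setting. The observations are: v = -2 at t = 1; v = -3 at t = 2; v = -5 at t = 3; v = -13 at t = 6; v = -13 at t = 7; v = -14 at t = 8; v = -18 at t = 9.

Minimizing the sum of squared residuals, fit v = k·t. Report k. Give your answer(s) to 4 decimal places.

Compute the Gram sums: Σt·t = 244.
Right-hand side: Σt·v = -466.
Hence k = -466 / 244 ≈ -1.90984.

k = -1.9098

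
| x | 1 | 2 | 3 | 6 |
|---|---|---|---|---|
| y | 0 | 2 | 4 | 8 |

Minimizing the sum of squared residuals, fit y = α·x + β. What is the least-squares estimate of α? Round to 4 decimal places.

α = 1.5714

From the data, Σx·x = 50, Σx = 12, Σ1 = 4.
And Σx·y = 64, Σy = 14.
AᵀA·[α, β]ᵀ = Aᵀy becomes [[50, 12]; [12, 4]]·[α, β]ᵀ = [64, 14]ᵀ.
det = 50·4 − 12² = 56.
α = (64·4 − 12·14)/56 = 11/7; β = (50·14 − 12·64)/56 = -17/14.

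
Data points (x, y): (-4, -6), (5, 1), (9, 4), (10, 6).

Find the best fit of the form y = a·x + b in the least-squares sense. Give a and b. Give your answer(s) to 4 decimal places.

The normal system MᵀM·[a, b]ᵀ = Mᵀy is [[222, 20]; [20, 4]]·[a, b]ᵀ = [125, 5]ᵀ.
det = 222·4 − 20² = 488.
a = (125·4 − 20·5)/488 = 50/61; b = (222·5 − 20·125)/488 = -695/244.

a = 0.8197, b = -2.8484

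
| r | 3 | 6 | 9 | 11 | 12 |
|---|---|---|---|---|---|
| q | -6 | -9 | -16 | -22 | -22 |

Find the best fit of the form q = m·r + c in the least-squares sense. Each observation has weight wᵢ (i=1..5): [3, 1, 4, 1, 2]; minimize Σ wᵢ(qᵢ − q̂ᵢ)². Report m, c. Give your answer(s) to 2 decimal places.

Compute the Gram sums: Σwᵢ·r·r = 796, Σwᵢ·r = 86, Σwᵢ·1 = 11.
Right-hand side: Σwᵢ·r·q = -1454, Σwᵢ·q = -157.
Eliminating c: 11·(row 1) − 86·(row 2) gives 1360·m = 11·(-1454) − 86·(-157) = -2492, so m = -623/340.
Then c = ((-157) − 86·(-623/340))/11 = 9/170.

m = -1.83, c = 0.05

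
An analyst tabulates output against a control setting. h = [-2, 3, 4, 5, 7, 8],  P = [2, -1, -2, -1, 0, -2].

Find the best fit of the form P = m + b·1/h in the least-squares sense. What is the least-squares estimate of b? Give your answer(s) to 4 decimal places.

Normal-equation sums: Σ1 = 6, Σ1/h = 463/840, Σ1/h·1/h = 352549/705600.
Moment sums: ΣP = -4, Σ1/h·P = -137/60.
Determinant 6·(352549/705600) − (463/840)² = 76037/28224.
m = ((-4)·(352549/705600) − (463/840)·(-137/60))/(76037/28224) = -522162/1900925; b = (6·(-137/60) − (463/840)·(-4))/(76037/28224) = -1622208/380185.

b = -4.2669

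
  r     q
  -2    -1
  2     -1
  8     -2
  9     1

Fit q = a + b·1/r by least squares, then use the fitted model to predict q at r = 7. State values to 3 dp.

q̂ = -0.744

The normal equations are: 4·a + (17/72)·b = -3;  (17/72)·a + (2737/5184)·b = -5/36.
Eliminating b: (2737/5184)·(row 1) − (17/72)·(row 2) gives (3553/1728)·a = (2737/5184)·(-3) − (17/72)·(-5/36) = -8041/5184, so a = -43/57.
Then b = ((-5/36) − (17/72)·(-43/57))/(2737/5184) = 24/323.
At r = 7: q̂ = (-43/57)·(1) + (24/323)·(1/7) = -5045/6783.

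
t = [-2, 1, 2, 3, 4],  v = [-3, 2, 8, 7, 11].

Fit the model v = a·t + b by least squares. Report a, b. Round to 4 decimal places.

The normal system MᵀM·[a, b]ᵀ = Mᵀv is [[34, 8]; [8, 5]]·[a, b]ᵀ = [89, 25]ᵀ.
det = 34·5 − 8² = 106.
a = (89·5 − 8·25)/106 = 245/106; b = (34·25 − 8·89)/106 = 69/53.

a = 2.3113, b = 1.3019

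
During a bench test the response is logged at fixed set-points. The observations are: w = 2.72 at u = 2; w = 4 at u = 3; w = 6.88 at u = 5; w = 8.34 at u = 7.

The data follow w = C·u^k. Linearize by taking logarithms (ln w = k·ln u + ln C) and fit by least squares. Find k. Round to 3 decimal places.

Let Y = ln w. Fitting Y = k·ln u + ln C by least squares:
XᵀX = [[8.0643, 5.3471]; [5.3471, 4]], rhs = [9.4480, 6.4366]ᵀ  (here Σln u = 5.3471, Σ(ln u)² = 8.0643, Σln w = 6.4366, Σln u·ln w = 9.4480).
Δ = 8.0643·4 − (5.3471)² = 3.6655; k = (9.4480·4 − 5.3471·6.4366)/3.6655 = 0.92066, ln C = (8.0643·6.4366 − 5.3471·9.4480)/3.6655 = 0.37843.

k = 0.921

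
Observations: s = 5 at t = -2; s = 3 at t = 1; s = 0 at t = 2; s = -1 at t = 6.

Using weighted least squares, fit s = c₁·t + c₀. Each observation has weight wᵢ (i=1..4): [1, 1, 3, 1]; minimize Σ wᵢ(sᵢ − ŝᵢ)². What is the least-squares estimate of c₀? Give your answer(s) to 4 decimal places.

c₀ = 2.6091

Normal-equation sums: Σwᵢ·t·t = 53, Σwᵢ·t = 11, Σwᵢ·1 = 6.
Moment sums: Σwᵢ·t·s = -13, Σwᵢ·s = 7.
Determinant 53·6 − 11² = 197.
c₁ = ((-13)·6 − 11·7)/197 = -155/197; c₀ = (53·7 − 11·(-13))/197 = 514/197.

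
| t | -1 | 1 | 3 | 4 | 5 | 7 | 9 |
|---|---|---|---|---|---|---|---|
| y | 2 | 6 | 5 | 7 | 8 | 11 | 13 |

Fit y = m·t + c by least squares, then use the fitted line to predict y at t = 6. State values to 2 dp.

The normal equations are: 182·m + 28·c = 281;  28·m + 7·c = 52.
Eliminating c: 7·(row 1) − 28·(row 2) gives 490·m = 7·281 − 28·52 = 511, so m = 73/70.
Then c = (52 − 28·(73/70))/7 = 114/35.
At t = 6: ŷ = (73/70)·(6) + (114/35)·(1) = 333/35.

ŷ = 9.51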